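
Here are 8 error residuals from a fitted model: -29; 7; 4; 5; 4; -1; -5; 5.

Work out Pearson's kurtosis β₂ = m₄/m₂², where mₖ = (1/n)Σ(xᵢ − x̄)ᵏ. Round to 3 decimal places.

4.962

x̄ = -1.2500
Σ(xᵢ − x̄)² = 985.5000 ⇒ m₂ = 123.18750
Σ(xᵢ − x̄)⁴ = 602397.6563 ⇒ m₄ = 75299.70703
m₂² = 15175.16016
β₂ = m₄/m₂² = 75299.70703 / 15175.16016 ≈ 4.962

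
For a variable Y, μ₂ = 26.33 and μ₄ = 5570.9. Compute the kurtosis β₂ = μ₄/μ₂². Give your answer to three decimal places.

μ₂² = 26.33² = 693.26890
μ₄/μ₂² = 5570.9 / 693.26890 = 8.03570
β₂ ≈ 8.036

8.036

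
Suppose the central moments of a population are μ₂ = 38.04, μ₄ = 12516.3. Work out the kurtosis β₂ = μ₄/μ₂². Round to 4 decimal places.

μ₂² = 38.04² = 1447.04160
μ₄/μ₂² = 12516.3 / 1447.04160 = 8.64958
β₂ ≈ 8.6496

8.6496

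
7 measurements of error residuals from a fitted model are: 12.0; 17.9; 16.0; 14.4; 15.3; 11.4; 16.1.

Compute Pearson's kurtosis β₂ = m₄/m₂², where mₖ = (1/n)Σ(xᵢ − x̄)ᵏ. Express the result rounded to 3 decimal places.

1.891

x̄ = 14.7286
Σ(xᵢ − x̄)² = 32.5143 ⇒ m₂ = 4.64490
Σ(xᵢ − x̄)⁴ = 285.6138 ⇒ m₄ = 40.80198
m₂² = 21.57508
β₂ = m₄/m₂² = 40.80198 / 21.57508 ≈ 1.891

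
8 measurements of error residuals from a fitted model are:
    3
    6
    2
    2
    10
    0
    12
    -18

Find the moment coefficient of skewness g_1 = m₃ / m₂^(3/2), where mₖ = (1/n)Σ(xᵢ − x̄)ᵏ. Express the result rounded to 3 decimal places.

x̄ = (3 + 6 + 2 + 2 + 10 + 0 + 12 - 18) / 8 = 2.1250
deviations (xᵢ − x̄): 0.8750, 3.8750, -0.1250, -0.1250, 7.8750, -2.1250, 9.8750, -20.1250
Σ(xᵢ − x̄)² = 584.8750 ⇒ m₂ = 584.8750/8 = 73.10938
Σ(xᵢ − x̄)³ = -6650.3438 ⇒ m₃ = -6650.3438/8 = -831.29297
m₂^(3/2) = 73.10938^(1.5) = 625.11455
g_1 = m₃ / m₂^(3/2) = -831.29297 / 625.11455 ≈ -1.330

-1.330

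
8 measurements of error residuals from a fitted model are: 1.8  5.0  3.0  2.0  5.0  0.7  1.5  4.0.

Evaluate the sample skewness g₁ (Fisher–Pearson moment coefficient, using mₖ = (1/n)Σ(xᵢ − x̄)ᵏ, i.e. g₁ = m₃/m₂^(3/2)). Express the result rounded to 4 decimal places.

0.2009

x̄ = (1.8 + 5.0 + 3.0 + 2.0 + 5.0 + 0.7 + 1.5 + 4.0) / 8 = 2.8750
deviations (xᵢ − x̄): -1.0750, 2.1250, 0.1250, -0.8750, 2.1250, -2.1750, -1.3750, 1.1250
Σ(xᵢ − x̄)² = 18.8550 ⇒ m₂ = 18.8550/8 = 2.35688
Σ(xᵢ − x̄)³ = 5.8163 ⇒ m₃ = 5.8163/8 = 0.72703
m₂^(3/2) = 2.35688^(1.5) = 3.61830
g₁ = m₃ / m₂^(3/2) = 0.72703 / 3.61830 ≈ 0.2009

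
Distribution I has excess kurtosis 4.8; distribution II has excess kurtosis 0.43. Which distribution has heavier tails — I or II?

Higher excess kurtosis ⇒ heavier tails relative to the normal distribution.
4.8 vs 0.43: the larger is 4.8, so I has heavier tails.

I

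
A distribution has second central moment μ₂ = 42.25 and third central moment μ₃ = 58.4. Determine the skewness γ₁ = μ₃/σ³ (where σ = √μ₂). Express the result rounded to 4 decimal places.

σ = √μ₂ = √42.25 = 6.50000
σ³ = μ₂^(3/2) = 274.62500
γ₁ = μ₃/σ³ = 58.4 / 274.62500 ≈ 0.2127

0.2127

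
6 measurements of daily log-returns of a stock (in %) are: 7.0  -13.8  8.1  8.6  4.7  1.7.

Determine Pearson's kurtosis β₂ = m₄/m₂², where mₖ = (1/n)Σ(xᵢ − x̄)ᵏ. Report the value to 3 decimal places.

3.562

x̄ = 2.7167
Σ(xᵢ − x̄)² = 359.7083 ⇒ m₂ = 59.95139
Σ(xᵢ − x̄)⁴ = 76811.1021 ⇒ m₄ = 12801.85036
m₂² = 3594.16903
β₂ = m₄/m₂² = 12801.85036 / 3594.16903 ≈ 3.562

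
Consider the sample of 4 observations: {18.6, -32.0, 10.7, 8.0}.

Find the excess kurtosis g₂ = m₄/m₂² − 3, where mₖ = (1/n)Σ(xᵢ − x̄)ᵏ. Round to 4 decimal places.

x̄ = 1.3250
Σ(xᵢ − x̄)² = 1541.4275 ⇒ m₂ = 385.35688
Σ(xᵢ − x̄)⁴ = 1332101.6156 ⇒ m₄ = 333025.40389
m₂² = 148499.92111
g₂ = m₄/m₂² − 3 = 2.24260 − 3 ≈ -0.7574

-0.7574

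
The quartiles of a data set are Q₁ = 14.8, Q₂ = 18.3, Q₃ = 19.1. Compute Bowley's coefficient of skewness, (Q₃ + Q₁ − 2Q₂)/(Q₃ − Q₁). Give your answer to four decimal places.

numerator: Q₃ + Q₁ − 2Q₂ = 19.1 + 14.8 − 2×18.3 = -2.7000
denominator: Q₃ − Q₁ = 19.1 − 14.8 = 4.3000
Bowley skewness = -2.7000 / 4.3000 ≈ -0.6279

-0.6279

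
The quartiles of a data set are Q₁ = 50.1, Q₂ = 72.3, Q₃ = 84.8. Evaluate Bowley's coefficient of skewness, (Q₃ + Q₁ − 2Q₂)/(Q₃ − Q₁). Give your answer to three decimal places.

numerator: Q₃ + Q₁ − 2Q₂ = 84.8 + 50.1 − 2×72.3 = -9.7000
denominator: Q₃ − Q₁ = 84.8 − 50.1 = 34.7000
Bowley skewness = -9.7000 / 34.7000 ≈ -0.280

-0.280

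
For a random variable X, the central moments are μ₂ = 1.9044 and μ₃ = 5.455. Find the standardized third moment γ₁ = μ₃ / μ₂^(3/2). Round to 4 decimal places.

2.0757

σ = √μ₂ = √1.9044 = 1.38000
σ³ = μ₂^(3/2) = 2.62807
γ₁ = μ₃/σ³ = 5.455 / 2.62807 ≈ 2.0757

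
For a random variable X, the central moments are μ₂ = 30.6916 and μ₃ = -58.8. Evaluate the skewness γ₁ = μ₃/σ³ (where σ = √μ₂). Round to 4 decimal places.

σ = √μ₂ = √30.6916 = 5.54000
σ³ = μ₂^(3/2) = 170.03146
γ₁ = μ₃/σ³ = -58.8 / 170.03146 ≈ -0.3458

-0.3458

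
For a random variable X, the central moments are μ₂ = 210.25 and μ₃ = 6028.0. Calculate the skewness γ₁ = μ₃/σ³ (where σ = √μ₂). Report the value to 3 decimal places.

1.977

σ = √μ₂ = √210.25 = 14.50000
σ³ = μ₂^(3/2) = 3048.62500
γ₁ = μ₃/σ³ = 6028.0 / 3048.62500 ≈ 1.977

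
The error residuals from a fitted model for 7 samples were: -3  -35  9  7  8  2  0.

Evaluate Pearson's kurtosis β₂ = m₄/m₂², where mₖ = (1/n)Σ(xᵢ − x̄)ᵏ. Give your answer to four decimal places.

4.4119

x̄ = -1.7143
Σ(xᵢ − x̄)² = 1411.4286 ⇒ m₂ = 201.63265
Σ(xᵢ − x̄)⁴ = 1255580.0233 ⇒ m₄ = 179368.57476
m₂² = 40655.72678
β₂ = m₄/m₂² = 179368.57476 / 40655.72678 ≈ 4.4119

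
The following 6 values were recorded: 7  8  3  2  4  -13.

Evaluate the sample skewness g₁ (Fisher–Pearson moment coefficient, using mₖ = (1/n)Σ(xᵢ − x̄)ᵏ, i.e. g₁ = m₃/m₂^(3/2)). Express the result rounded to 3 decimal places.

-1.422

x̄ = (7 + 8 + 3 + 2 + 4 - 13) / 6 = 1.8333
deviations (xᵢ − x̄): 5.1667, 6.1667, 1.1667, 0.1667, 2.1667, -14.8333
Σ(xᵢ − x̄)² = 290.8333 ⇒ m₂ = 290.8333/6 = 48.47222
Σ(xᵢ − x̄)³ = -2879.5556 ⇒ m₃ = -2879.5556/6 = -479.92593
m₂^(3/2) = 48.47222^(1.5) = 337.47328
g₁ = m₃ / m₂^(3/2) = -479.92593 / 337.47328 ≈ -1.422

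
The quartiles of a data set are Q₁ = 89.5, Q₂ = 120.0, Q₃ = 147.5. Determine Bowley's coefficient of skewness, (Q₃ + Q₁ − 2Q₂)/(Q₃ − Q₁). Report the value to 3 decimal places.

numerator: Q₃ + Q₁ − 2Q₂ = 147.5 + 89.5 − 2×120.0 = -3.0000
denominator: Q₃ − Q₁ = 147.5 − 89.5 = 58.0000
Bowley skewness = -3.0000 / 58.0000 ≈ -0.052

-0.052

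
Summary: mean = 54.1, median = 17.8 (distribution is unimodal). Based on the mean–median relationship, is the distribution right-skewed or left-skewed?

mean − median = 54.1 − 17.8 = 36.3
mean > median ⇒ the longer tail is on the right ⇒ right-skewed (positively skewed).

right-skewed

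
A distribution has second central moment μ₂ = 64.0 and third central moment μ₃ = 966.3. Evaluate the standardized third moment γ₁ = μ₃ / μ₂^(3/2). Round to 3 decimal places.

1.887

σ = √μ₂ = √64.0 = 8.00000
σ³ = μ₂^(3/2) = 512.00000
γ₁ = μ₃/σ³ = 966.3 / 512.00000 ≈ 1.887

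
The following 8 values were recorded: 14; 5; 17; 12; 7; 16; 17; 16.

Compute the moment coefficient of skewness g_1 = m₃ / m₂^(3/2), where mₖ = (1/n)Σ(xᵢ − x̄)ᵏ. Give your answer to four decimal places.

x̄ = (14 + 5 + 17 + 12 + 7 + 16 + 17 + 16) / 8 = 13.0000
deviations (xᵢ − x̄): 1.0000, -8.0000, 4.0000, -1.0000, -6.0000, 3.0000, 4.0000, 3.0000
Σ(xᵢ − x̄)² = 152.0000 ⇒ m₂ = 152.0000/8 = 19.00000
Σ(xᵢ − x̄)³ = -546.0000 ⇒ m₃ = -546.0000/8 = -68.25000
m₂^(3/2) = 19.00000^(1.5) = 82.81908
g_1 = m₃ / m₂^(3/2) = -68.25000 / 82.81908 ≈ -0.8241

-0.8241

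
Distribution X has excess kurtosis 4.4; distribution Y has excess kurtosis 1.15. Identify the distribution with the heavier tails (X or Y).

X

Higher excess kurtosis ⇒ heavier tails relative to the normal distribution.
4.4 vs 1.15: the larger is 4.4, so X has heavier tails.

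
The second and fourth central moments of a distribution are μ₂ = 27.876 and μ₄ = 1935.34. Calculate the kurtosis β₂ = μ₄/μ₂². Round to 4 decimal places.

2.4906

μ₂² = 27.876² = 777.07138
μ₄/μ₂² = 1935.34 / 777.07138 = 2.49056
β₂ ≈ 2.4906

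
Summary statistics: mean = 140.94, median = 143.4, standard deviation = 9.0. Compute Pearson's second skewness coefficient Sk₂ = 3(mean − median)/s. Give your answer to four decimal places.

Sk₂ = 3(140.94 − 143.4) / 9.0 = 3 × -2.4600 / 9.0
    = -7.3800 / 9.0 ≈ -0.8200

-0.8200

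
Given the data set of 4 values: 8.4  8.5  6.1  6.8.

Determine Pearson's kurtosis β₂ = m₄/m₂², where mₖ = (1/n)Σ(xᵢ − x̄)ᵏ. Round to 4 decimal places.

x̄ = 7.4500
Σ(xᵢ − x̄)² = 4.2500 ⇒ m₂ = 1.06250
Σ(xᵢ − x̄)⁴ = 5.5300 ⇒ m₄ = 1.38251
m₂² = 1.12891
β₂ = m₄/m₂² = 1.38251 / 1.12891 ≈ 1.2246

1.2246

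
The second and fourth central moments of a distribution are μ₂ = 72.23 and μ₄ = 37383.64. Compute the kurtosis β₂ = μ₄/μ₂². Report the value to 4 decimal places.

7.1655

μ₂² = 72.23² = 5217.17290
μ₄/μ₂² = 37383.64 / 5217.17290 = 7.16550
β₂ ≈ 7.1655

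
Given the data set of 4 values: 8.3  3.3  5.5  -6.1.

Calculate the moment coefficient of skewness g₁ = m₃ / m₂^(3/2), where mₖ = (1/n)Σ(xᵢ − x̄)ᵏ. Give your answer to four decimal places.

-0.7922

x̄ = (8.3 + 3.3 + 5.5 - 6.1) / 4 = 2.7500
deviations (xᵢ − x̄): 5.5500, 0.5500, 2.7500, -8.8500
Σ(xᵢ − x̄)² = 116.9900 ⇒ m₂ = 116.9900/4 = 29.24750
Σ(xᵢ − x̄)³ = -501.2370 ⇒ m₃ = -501.2370/4 = -125.30925
m₂^(3/2) = 29.24750^(1.5) = 158.17328
g₁ = m₃ / m₂^(3/2) = -125.30925 / 158.17328 ≈ -0.7922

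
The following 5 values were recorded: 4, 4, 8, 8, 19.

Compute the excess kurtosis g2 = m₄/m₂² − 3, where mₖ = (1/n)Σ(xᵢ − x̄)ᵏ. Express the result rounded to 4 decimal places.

x̄ = 8.6000
Σ(xᵢ − x̄)² = 151.2000 ⇒ m₂ = 30.24000
Σ(xᵢ − x̄)⁴ = 12594.3360 ⇒ m₄ = 2518.86720
m₂² = 914.45760
g2 = m₄/m₂² − 3 = 2.75449 − 3 ≈ -0.2455

-0.2455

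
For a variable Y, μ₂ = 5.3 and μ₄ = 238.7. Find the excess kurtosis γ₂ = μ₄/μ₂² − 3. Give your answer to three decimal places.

μ₂² = 5.3² = 28.09000
μ₄/μ₂² = 238.7 / 28.09000 = 8.49769
γ₂ = 8.49769 − 3 ≈ 5.498

5.498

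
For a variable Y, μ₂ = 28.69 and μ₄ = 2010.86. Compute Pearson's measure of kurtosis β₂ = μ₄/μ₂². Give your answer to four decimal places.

μ₂² = 28.69² = 823.11610
μ₄/μ₂² = 2010.86 / 823.11610 = 2.44298
β₂ ≈ 2.4430

2.4430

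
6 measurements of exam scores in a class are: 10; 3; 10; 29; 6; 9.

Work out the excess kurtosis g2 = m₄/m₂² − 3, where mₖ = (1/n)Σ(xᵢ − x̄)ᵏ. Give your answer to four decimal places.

0.6368

x̄ = 11.1667
Σ(xᵢ − x̄)² = 418.8333 ⇒ m₂ = 69.80556
Σ(xᵢ − x̄)⁴ = 106328.1528 ⇒ m₄ = 17721.35880
m₂² = 4872.81559
g2 = m₄/m₂² − 3 = 3.63678 − 3 ≈ 0.6368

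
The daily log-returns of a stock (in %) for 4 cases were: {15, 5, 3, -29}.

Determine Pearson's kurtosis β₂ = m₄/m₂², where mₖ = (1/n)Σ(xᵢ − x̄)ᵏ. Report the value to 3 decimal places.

2.178

x̄ = -1.5000
Σ(xᵢ − x̄)² = 1091.0000 ⇒ m₂ = 272.75000
Σ(xᵢ − x̄)⁴ = 648229.2500 ⇒ m₄ = 162057.31250
m₂² = 74392.56250
β₂ = m₄/m₂² = 162057.31250 / 74392.56250 ≈ 2.178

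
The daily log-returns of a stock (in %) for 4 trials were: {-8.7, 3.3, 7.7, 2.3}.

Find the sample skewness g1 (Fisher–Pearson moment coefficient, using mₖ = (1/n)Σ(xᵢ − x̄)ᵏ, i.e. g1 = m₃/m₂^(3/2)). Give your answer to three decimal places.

-0.753

x̄ = (-8.7 + 3.3 + 7.7 + 2.3) / 4 = 1.1500
deviations (xᵢ − x̄): -9.8500, 2.1500, 6.5500, 1.1500
Σ(xᵢ − x̄)² = 145.8700 ⇒ m₂ = 145.8700/4 = 36.46750
Σ(xᵢ − x̄)³ = -663.2010 ⇒ m₃ = -663.2010/4 = -165.80025
m₂^(3/2) = 36.46750^(1.5) = 220.22113
g1 = m₃ / m₂^(3/2) = -165.80025 / 220.22113 ≈ -0.753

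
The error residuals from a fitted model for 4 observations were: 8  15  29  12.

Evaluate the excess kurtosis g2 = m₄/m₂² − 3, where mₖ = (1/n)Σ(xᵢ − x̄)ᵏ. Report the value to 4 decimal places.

-0.8935

x̄ = 16.0000
Σ(xᵢ − x̄)² = 250.0000 ⇒ m₂ = 62.50000
Σ(xᵢ − x̄)⁴ = 32914.0000 ⇒ m₄ = 8228.50000
m₂² = 3906.25000
g2 = m₄/m₂² − 3 = 2.10650 − 3 ≈ -0.8935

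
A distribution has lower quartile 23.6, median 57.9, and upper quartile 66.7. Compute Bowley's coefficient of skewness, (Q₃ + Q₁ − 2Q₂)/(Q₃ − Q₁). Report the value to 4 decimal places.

numerator: Q₃ + Q₁ − 2Q₂ = 66.7 + 23.6 − 2×57.9 = -25.5000
denominator: Q₃ − Q₁ = 66.7 − 23.6 = 43.1000
Bowley skewness = -25.5000 / 43.1000 ≈ -0.5916

-0.5916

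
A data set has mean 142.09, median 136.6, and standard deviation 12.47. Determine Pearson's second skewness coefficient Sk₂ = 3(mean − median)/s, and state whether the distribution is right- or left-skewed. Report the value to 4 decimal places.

1.3208, right-skewed

Sk₂ = 3(142.09 − 136.6) / 12.47 = 3 × 5.4900 / 12.47
    = 16.4700 / 12.47 ≈ 1.3208
Sk₂ > 0 ⇒ mean > median ⇒ right-skewed (positive skew).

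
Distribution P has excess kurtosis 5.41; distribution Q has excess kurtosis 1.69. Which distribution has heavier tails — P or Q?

Higher excess kurtosis ⇒ heavier tails relative to the normal distribution.
5.41 vs 1.69: the larger is 5.41, so P has heavier tails.

P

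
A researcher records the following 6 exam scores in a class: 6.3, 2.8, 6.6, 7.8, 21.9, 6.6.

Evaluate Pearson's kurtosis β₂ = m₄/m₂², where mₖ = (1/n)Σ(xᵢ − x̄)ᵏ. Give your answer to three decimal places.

3.802

x̄ = 8.6667
Σ(xᵢ − x̄)² = 224.4333 ⇒ m₂ = 37.40556
Σ(xᵢ − x̄)⁴ = 31920.4084 ⇒ m₄ = 5320.06806
m₂² = 1399.17559
β₂ = m₄/m₂² = 5320.06806 / 1399.17559 ≈ 3.802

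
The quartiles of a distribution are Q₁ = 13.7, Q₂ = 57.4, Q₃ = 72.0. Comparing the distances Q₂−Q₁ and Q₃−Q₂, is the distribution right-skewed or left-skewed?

Q₂ − Q₁ = 43.7;  Q₃ − Q₂ = 14.6
Q₂ − Q₁ > Q₃ − Q₂ ⇒ the lower half is more spread out ⇒ left-skewed.

left-skewed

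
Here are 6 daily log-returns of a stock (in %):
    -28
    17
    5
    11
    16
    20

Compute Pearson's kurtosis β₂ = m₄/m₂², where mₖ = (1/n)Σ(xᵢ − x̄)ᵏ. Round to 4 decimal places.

x̄ = 6.8333
Σ(xᵢ − x̄)² = 1594.8333 ⇒ m₂ = 265.80556
Σ(xᵢ − x̄)⁴ = 1520356.1528 ⇒ m₄ = 253392.69213
m₂² = 70652.59336
β₂ = m₄/m₂² = 253392.69213 / 70652.59336 ≈ 3.5865

3.5865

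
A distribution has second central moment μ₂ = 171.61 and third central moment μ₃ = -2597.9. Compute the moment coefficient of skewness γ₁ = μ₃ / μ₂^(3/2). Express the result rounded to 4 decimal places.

-1.1556

σ = √μ₂ = √171.61 = 13.10000
σ³ = μ₂^(3/2) = 2248.09100
γ₁ = μ₃/σ³ = -2597.9 / 2248.09100 ≈ -1.1556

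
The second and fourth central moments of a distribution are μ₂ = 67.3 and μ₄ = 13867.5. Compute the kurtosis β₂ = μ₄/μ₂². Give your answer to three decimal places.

3.062

μ₂² = 67.3² = 4529.29000
μ₄/μ₂² = 13867.5 / 4529.29000 = 3.06174
β₂ ≈ 3.062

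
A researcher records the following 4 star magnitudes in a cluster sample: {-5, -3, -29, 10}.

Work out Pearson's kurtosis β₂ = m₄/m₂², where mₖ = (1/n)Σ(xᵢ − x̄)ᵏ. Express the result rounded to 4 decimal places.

2.0623

x̄ = -6.7500
Σ(xᵢ − x̄)² = 792.7500 ⇒ m₂ = 198.18750
Σ(xᵢ − x̄)⁴ = 324009.3281 ⇒ m₄ = 81002.33203
m₂² = 39278.28516
β₂ = m₄/m₂² = 81002.33203 / 39278.28516 ≈ 2.0623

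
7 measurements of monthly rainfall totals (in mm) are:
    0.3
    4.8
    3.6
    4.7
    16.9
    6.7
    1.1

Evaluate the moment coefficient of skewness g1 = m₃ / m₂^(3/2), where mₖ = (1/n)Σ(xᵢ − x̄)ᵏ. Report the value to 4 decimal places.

x̄ = (0.3 + 4.8 + 3.6 + 4.7 + 16.9 + 6.7 + 1.1) / 7 = 5.4429
deviations (xᵢ − x̄): -5.1429, -0.6429, -1.8429, -0.7429, 11.4571, 1.2571, -4.3429
Σ(xᵢ − x̄)² = 182.5171 ⇒ m₂ = 182.5171/7 = 26.07388
Σ(xᵢ − x̄)³ = 1281.0560 ⇒ m₃ = 1281.0560/7 = 183.00799
m₂^(3/2) = 26.07388^(1.5) = 133.13996
g1 = m₃ / m₂^(3/2) = 183.00799 / 133.13996 ≈ 1.3746

1.3746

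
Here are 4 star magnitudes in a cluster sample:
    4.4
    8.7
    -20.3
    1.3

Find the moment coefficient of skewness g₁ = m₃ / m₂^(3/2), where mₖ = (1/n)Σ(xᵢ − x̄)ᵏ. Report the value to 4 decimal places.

x̄ = (4.4 + 8.7 - 20.3 + 1.3) / 4 = -1.4750
deviations (xᵢ − x̄): 5.8750, 10.1750, -18.8250, 2.7750
Σ(xᵢ − x̄)² = 500.1275 ⇒ m₂ = 500.1275/4 = 125.03187
Σ(xᵢ − x̄)³ = -5393.6426 ⇒ m₃ = -5393.6426/4 = -1348.41066
m₂^(3/2) = 125.03187^(1.5) = 1398.07708
g₁ = m₃ / m₂^(3/2) = -1348.41066 / 1398.07708 ≈ -0.9645

-0.9645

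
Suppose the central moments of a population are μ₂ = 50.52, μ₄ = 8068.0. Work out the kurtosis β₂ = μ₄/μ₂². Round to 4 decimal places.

3.1611

μ₂² = 50.52² = 2552.27040
μ₄/μ₂² = 8068.0 / 2552.27040 = 3.16111
β₂ ≈ 3.1611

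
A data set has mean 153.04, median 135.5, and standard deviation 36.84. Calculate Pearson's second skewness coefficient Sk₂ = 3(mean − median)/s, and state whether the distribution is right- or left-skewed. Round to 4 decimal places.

1.4283, right-skewed

Sk₂ = 3(153.04 − 135.5) / 36.84 = 3 × 17.5400 / 36.84
    = 52.6200 / 36.84 ≈ 1.4283
Sk₂ > 0 ⇒ mean > median ⇒ right-skewed (positive skew).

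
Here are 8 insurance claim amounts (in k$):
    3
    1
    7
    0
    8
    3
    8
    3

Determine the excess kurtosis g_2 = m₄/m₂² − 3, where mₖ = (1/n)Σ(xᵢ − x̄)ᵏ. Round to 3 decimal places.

x̄ = 4.1250
Σ(xᵢ − x̄)² = 68.8750 ⇒ m₂ = 8.60938
Σ(xᵢ − x̄)⁴ = 908.9629 ⇒ m₄ = 113.62036
m₂² = 74.12134
g_2 = m₄/m₂² − 3 = 1.53290 − 3 ≈ -1.467

-1.467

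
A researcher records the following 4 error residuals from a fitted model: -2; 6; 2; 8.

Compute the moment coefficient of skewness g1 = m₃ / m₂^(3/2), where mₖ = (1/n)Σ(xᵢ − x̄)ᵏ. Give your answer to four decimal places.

-0.2780

x̄ = (-2 + 6 + 2 + 8) / 4 = 3.5000
deviations (xᵢ − x̄): -5.5000, 2.5000, -1.5000, 4.5000
Σ(xᵢ − x̄)² = 59.0000 ⇒ m₂ = 59.0000/4 = 14.75000
Σ(xᵢ − x̄)³ = -63.0000 ⇒ m₃ = -63.0000/4 = -15.75000
m₂^(3/2) = 14.75000^(1.5) = 56.64845
g1 = m₃ / m₂^(3/2) = -15.75000 / 56.64845 ≈ -0.2780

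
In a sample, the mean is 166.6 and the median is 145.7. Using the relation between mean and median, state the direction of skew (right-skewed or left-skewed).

right-skewed

mean − median = 166.6 − 145.7 = 20.9
mean > median ⇒ the longer tail is on the right ⇒ right-skewed (positively skewed).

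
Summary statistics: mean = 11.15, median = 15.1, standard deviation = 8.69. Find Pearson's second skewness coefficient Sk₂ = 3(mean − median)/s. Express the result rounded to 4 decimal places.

-1.3636

Sk₂ = 3(11.15 − 15.1) / 8.69 = 3 × -3.9500 / 8.69
    = -11.8500 / 8.69 ≈ -1.3636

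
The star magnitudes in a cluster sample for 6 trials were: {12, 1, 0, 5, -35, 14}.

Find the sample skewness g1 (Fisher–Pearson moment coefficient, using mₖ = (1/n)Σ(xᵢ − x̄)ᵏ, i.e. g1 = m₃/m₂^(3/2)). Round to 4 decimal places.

x̄ = (12 + 1 + 0 + 5 - 35 + 14) / 6 = -0.5000
deviations (xᵢ − x̄): 12.5000, 1.5000, 0.5000, 5.5000, -34.5000, 14.5000
Σ(xᵢ − x̄)² = 1589.5000 ⇒ m₂ = 1589.5000/6 = 264.91667
Σ(xᵢ − x̄)³ = -35892.0000 ⇒ m₃ = -35892.0000/6 = -5982.00000
m₂^(3/2) = 264.91667^(1.5) = 4311.85277
g1 = m₃ / m₂^(3/2) = -5982.00000 / 4311.85277 ≈ -1.3873

-1.3873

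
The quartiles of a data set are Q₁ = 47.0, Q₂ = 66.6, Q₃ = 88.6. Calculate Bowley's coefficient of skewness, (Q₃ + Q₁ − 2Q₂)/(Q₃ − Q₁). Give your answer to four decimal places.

numerator: Q₃ + Q₁ − 2Q₂ = 88.6 + 47.0 − 2×66.6 = 2.4000
denominator: Q₃ − Q₁ = 88.6 − 47.0 = 41.6000
Bowley skewness = 2.4000 / 41.6000 ≈ 0.0577

0.0577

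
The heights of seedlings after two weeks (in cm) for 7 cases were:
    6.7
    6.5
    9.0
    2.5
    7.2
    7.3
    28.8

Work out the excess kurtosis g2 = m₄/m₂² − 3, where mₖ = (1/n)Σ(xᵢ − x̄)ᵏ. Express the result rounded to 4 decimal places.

1.7233

x̄ = 9.7143
Σ(xᵢ − x̄)² = 448.3886 ⇒ m₂ = 64.05551
Σ(xᵢ − x̄)⁴ = 135660.8907 ⇒ m₄ = 19380.12724
m₂² = 4103.10839
g2 = m₄/m₂² − 3 = 4.72328 − 3 ≈ 1.7233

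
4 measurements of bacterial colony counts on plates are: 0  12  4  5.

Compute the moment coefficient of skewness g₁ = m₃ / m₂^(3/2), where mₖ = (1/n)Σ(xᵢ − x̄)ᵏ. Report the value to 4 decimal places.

0.4979

x̄ = (0 + 12 + 4 + 5) / 4 = 5.2500
deviations (xᵢ − x̄): -5.2500, 6.7500, -1.2500, -0.2500
Σ(xᵢ − x̄)² = 74.7500 ⇒ m₂ = 74.7500/4 = 18.68750
Σ(xᵢ − x̄)³ = 160.8750 ⇒ m₃ = 160.8750/4 = 40.21875
m₂^(3/2) = 18.68750^(1.5) = 80.78427
g₁ = m₃ / m₂^(3/2) = 40.21875 / 80.78427 ≈ 0.4979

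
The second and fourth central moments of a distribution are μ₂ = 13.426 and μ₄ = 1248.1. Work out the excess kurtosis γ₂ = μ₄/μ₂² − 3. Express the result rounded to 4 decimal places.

3.9240

μ₂² = 13.426² = 180.25748
μ₄/μ₂² = 1248.1 / 180.25748 = 6.92398
γ₂ = 6.92398 − 3 ≈ 3.9240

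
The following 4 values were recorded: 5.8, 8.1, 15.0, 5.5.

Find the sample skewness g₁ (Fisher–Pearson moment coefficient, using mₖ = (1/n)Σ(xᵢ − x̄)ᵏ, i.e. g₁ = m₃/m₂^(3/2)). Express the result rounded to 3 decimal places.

0.936

x̄ = (5.8 + 8.1 + 15.0 + 5.5) / 4 = 8.6000
deviations (xᵢ − x̄): -2.8000, -0.5000, 6.4000, -3.1000
Σ(xᵢ − x̄)² = 58.6600 ⇒ m₂ = 58.6600/4 = 14.66500
Σ(xᵢ − x̄)³ = 210.2760 ⇒ m₃ = 210.2760/4 = 52.56900
m₂^(3/2) = 14.66500^(1.5) = 56.15948
g₁ = m₃ / m₂^(3/2) = 52.56900 / 56.15948 ≈ 0.936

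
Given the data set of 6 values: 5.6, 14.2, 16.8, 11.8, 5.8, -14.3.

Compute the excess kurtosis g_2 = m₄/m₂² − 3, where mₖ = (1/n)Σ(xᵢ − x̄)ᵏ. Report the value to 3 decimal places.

x̄ = 6.6500
Σ(xᵢ − x̄)² = 627.2750 ⇒ m₂ = 104.54583
Σ(xᵢ − x̄)⁴ = 207203.5055 ⇒ m₄ = 34533.91759
m₂² = 10929.83127
g_2 = m₄/m₂² − 3 = 3.15960 − 3 ≈ 0.160

0.160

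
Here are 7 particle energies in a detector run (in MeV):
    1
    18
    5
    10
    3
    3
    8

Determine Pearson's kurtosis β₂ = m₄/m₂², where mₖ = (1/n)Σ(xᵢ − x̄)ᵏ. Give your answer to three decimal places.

2.917

x̄ = 6.8571
Σ(xᵢ − x̄)² = 202.8571 ⇒ m₂ = 28.97959
Σ(xᵢ − x̄)⁴ = 17147.2770 ⇒ m₄ = 2449.61100
m₂² = 839.81674
β₂ = m₄/m₂² = 2449.61100 / 839.81674 ≈ 2.917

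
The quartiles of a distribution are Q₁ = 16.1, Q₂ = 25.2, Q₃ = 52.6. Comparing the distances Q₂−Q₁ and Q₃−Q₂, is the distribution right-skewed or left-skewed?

right-skewed

Q₂ − Q₁ = 9.1;  Q₃ − Q₂ = 27.4
Q₃ − Q₂ > Q₂ − Q₁ ⇒ the upper half is more spread out ⇒ right-skewed.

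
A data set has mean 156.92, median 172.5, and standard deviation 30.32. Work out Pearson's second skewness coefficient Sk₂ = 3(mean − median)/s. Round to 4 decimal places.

Sk₂ = 3(156.92 − 172.5) / 30.32 = 3 × -15.5800 / 30.32
    = -46.7400 / 30.32 ≈ -1.5416

-1.5416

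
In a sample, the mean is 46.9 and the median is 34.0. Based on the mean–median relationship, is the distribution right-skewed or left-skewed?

right-skewed

mean − median = 46.9 − 34.0 = 12.9
mean > median ⇒ the longer tail is on the right ⇒ right-skewed (positively skewed).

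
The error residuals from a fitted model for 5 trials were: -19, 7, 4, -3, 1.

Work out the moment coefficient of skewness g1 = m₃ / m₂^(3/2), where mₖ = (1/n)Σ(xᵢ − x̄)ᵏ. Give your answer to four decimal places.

-1.0389

x̄ = (-19 + 7 + 4 - 3 + 1) / 5 = -2.0000
deviations (xᵢ − x̄): -17.0000, 9.0000, 6.0000, -1.0000, 3.0000
Σ(xᵢ − x̄)² = 416.0000 ⇒ m₂ = 416.0000/5 = 83.20000
Σ(xᵢ − x̄)³ = -3942.0000 ⇒ m₃ = -3942.0000/5 = -788.40000
m₂^(3/2) = 83.20000^(1.5) = 758.90076
g1 = m₃ / m₂^(3/2) = -788.40000 / 758.90076 ≈ -1.0389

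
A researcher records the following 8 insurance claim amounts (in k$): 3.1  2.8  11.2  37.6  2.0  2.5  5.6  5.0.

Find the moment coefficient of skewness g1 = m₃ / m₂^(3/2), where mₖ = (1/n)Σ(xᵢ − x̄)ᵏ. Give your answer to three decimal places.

2.021

x̄ = (3.1 + 2.8 + 11.2 + 37.6 + 2.0 + 2.5 + 5.6 + 5.0) / 8 = 8.7250
deviations (xᵢ − x̄): -5.6250, -5.9250, 2.4750, 28.8750, -6.7250, -6.2250, -3.1250, -3.7250
Σ(xᵢ − x̄)² = 1014.2550 ⇒ m₂ = 1014.2550/8 = 126.78188
Σ(xᵢ − x̄)³ = 23076.5948 ⇒ m₃ = 23076.5948/8 = 2884.57434
m₂^(3/2) = 126.78188^(1.5) = 1427.53168
g1 = m₃ / m₂^(3/2) = 2884.57434 / 1427.53168 ≈ 2.021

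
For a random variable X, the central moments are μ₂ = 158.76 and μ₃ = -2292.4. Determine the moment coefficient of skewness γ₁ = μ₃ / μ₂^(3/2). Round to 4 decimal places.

σ = √μ₂ = √158.76 = 12.60000
σ³ = μ₂^(3/2) = 2000.37600
γ₁ = μ₃/σ³ = -2292.4 / 2000.37600 ≈ -1.1460

-1.1460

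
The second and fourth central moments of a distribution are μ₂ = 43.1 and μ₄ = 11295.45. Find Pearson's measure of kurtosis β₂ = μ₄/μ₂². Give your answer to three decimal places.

6.081

μ₂² = 43.1² = 1857.61000
μ₄/μ₂² = 11295.45 / 1857.61000 = 6.08064
β₂ ≈ 6.081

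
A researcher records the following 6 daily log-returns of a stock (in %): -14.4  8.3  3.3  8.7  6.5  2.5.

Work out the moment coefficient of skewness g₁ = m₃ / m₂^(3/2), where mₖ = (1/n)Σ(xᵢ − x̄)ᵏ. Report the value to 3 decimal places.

x̄ = (-14.4 + 8.3 + 3.3 + 8.7 + 6.5 + 2.5) / 6 = 2.4833
deviations (xᵢ − x̄): -16.8833, 5.8167, 0.8167, 6.2167, 4.0167, 0.0167
Σ(xᵢ − x̄)² = 374.3283 ⇒ m₂ = 374.3283/6 = 62.38806
Σ(xᵢ − x̄)³ = -4310.1406 ⇒ m₃ = -4310.1406/6 = -718.35676
m₂^(3/2) = 62.38806^(1.5) = 492.77898
g₁ = m₃ / m₂^(3/2) = -718.35676 / 492.77898 ≈ -1.458

-1.458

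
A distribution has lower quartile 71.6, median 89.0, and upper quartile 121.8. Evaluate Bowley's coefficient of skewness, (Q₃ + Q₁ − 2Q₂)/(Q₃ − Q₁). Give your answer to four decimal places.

numerator: Q₃ + Q₁ − 2Q₂ = 121.8 + 71.6 − 2×89.0 = 15.4000
denominator: Q₃ − Q₁ = 121.8 − 71.6 = 50.2000
Bowley skewness = 15.4000 / 50.2000 ≈ 0.3068

0.3068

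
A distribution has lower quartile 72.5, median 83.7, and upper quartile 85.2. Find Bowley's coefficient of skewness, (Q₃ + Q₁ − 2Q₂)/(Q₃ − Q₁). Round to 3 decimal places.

numerator: Q₃ + Q₁ − 2Q₂ = 85.2 + 72.5 − 2×83.7 = -9.7000
denominator: Q₃ − Q₁ = 85.2 − 72.5 = 12.7000
Bowley skewness = -9.7000 / 12.7000 ≈ -0.764

-0.764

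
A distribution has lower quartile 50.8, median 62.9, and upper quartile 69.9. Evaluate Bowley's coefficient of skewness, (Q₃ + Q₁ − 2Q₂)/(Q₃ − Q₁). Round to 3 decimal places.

-0.267

numerator: Q₃ + Q₁ − 2Q₂ = 69.9 + 50.8 − 2×62.9 = -5.1000
denominator: Q₃ − Q₁ = 69.9 − 50.8 = 19.1000
Bowley skewness = -5.1000 / 19.1000 ≈ -0.267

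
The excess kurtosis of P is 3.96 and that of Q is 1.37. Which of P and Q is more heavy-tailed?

P

Higher excess kurtosis ⇒ heavier tails relative to the normal distribution.
3.96 vs 1.37: the larger is 3.96, so P has heavier tails.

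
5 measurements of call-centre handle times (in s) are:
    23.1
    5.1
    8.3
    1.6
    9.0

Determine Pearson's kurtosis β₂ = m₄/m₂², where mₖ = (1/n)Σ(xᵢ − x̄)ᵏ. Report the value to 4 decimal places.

x̄ = 9.4200
Σ(xᵢ − x̄)² = 268.3880 ⇒ m₂ = 53.67760
Σ(xᵢ − x̄)⁴ = 39111.7837 ⇒ m₄ = 7822.35674
m₂² = 2881.28474
β₂ = m₄/m₂² = 7822.35674 / 2881.28474 ≈ 2.7149

2.7149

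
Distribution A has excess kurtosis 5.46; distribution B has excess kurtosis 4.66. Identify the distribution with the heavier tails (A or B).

A

Higher excess kurtosis ⇒ heavier tails relative to the normal distribution.
5.46 vs 4.66: the larger is 5.46, so A has heavier tails.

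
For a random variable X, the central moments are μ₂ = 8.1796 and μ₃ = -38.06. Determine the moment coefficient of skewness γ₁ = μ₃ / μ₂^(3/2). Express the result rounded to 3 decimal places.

-1.627

σ = √μ₂ = √8.1796 = 2.86000
σ³ = μ₂^(3/2) = 23.39366
γ₁ = μ₃/σ³ = -38.06 / 23.39366 ≈ -1.627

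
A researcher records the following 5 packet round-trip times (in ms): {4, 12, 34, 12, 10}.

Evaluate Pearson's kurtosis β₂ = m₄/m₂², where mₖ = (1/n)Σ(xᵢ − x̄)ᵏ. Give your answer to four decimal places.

x̄ = 14.4000
Σ(xᵢ − x̄)² = 523.2000 ⇒ m₂ = 104.64000
Σ(xᵢ − x̄)⁴ = 159718.6560 ⇒ m₄ = 31943.73120
m₂² = 10949.52960
β₂ = m₄/m₂² = 31943.73120 / 10949.52960 ≈ 2.9174

2.9174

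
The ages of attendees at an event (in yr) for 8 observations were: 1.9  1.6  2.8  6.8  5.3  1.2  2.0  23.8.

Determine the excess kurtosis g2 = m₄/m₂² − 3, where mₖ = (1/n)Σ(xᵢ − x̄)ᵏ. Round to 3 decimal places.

2.383

x̄ = 5.6750
Σ(xᵢ − x̄)² = 402.5750 ⇒ m₂ = 50.32188
Σ(xᵢ − x̄)⁴ = 109054.7127 ⇒ m₄ = 13631.83908
m₂² = 2532.29110
g2 = m₄/m₂² − 3 = 5.38320 − 3 ≈ 2.383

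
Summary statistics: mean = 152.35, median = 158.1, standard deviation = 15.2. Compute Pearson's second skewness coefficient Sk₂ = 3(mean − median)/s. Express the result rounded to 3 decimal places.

Sk₂ = 3(152.35 − 158.1) / 15.2 = 3 × -5.7500 / 15.2
    = -17.2500 / 15.2 ≈ -1.135

-1.135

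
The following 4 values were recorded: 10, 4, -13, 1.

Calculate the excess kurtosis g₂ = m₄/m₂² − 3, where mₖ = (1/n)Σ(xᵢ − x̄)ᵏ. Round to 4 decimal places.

-0.9558

x̄ = 0.5000
Σ(xᵢ − x̄)² = 285.0000 ⇒ m₂ = 71.25000
Σ(xᵢ − x̄)⁴ = 41510.2500 ⇒ m₄ = 10377.56250
m₂² = 5076.56250
g₂ = m₄/m₂² − 3 = 2.04421 − 3 ≈ -0.9558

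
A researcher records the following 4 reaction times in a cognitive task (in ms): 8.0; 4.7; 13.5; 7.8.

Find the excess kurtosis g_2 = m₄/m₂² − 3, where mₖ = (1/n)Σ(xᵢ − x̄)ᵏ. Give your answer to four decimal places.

x̄ = 8.5000
Σ(xᵢ − x̄)² = 40.1800 ⇒ m₂ = 10.04500
Σ(xᵢ − x̄)⁴ = 833.8162 ⇒ m₄ = 208.45405
m₂² = 100.90203
g_2 = m₄/m₂² − 3 = 2.06591 − 3 ≈ -0.9341

-0.9341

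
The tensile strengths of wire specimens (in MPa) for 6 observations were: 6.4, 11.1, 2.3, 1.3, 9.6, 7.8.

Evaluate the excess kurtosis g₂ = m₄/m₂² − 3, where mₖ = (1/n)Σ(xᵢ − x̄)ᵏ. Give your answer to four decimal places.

x̄ = 6.4167
Σ(xᵢ − x̄)² = 77.1083 ⇒ m₂ = 12.85139
Σ(xᵢ − x̄)⁴ = 1560.0411 ⇒ m₄ = 260.00686
m₂² = 165.15820
g₂ = m₄/m₂² − 3 = 1.57429 − 3 ≈ -1.4257

-1.4257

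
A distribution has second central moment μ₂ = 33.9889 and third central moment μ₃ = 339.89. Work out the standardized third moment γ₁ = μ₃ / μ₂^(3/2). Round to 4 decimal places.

σ = √μ₂ = √33.9889 = 5.83000
σ³ = μ₂^(3/2) = 198.15529
γ₁ = μ₃/σ³ = 339.89 / 198.15529 ≈ 1.7153

1.7153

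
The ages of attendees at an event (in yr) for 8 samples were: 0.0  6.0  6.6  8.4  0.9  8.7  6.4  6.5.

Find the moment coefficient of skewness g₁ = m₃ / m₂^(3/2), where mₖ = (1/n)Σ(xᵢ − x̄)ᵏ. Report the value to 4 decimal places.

-0.8547

x̄ = (0.0 + 6.0 + 6.6 + 8.4 + 0.9 + 8.7 + 6.4 + 6.5) / 8 = 5.4375
deviations (xᵢ − x̄): -5.4375, 0.5625, 1.1625, 2.9625, -4.5375, 3.2625, 0.9625, 1.0625
Σ(xᵢ − x̄)² = 73.2988 ⇒ m₂ = 73.2988/8 = 9.16234
Σ(xᵢ − x̄)³ = -189.6235 ⇒ m₃ = -189.6235/8 = -23.70294
m₂^(3/2) = 9.16234^(1.5) = 27.73383
g₁ = m₃ / m₂^(3/2) = -23.70294 / 27.73383 ≈ -0.8547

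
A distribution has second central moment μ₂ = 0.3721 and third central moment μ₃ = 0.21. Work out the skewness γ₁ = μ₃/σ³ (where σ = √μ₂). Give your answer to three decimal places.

0.925

σ = √μ₂ = √0.3721 = 0.61000
σ³ = μ₂^(3/2) = 0.22698
γ₁ = μ₃/σ³ = 0.21 / 0.22698 ≈ 0.925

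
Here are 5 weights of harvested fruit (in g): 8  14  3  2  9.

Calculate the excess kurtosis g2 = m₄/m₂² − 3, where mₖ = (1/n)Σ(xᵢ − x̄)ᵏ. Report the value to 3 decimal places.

x̄ = 7.2000
Σ(xᵢ − x̄)² = 94.8000 ⇒ m₂ = 18.96000
Σ(xᵢ − x̄)⁴ = 3191.3760 ⇒ m₄ = 638.27520
m₂² = 359.48160
g2 = m₄/m₂² − 3 = 1.77554 − 3 ≈ -1.224

-1.224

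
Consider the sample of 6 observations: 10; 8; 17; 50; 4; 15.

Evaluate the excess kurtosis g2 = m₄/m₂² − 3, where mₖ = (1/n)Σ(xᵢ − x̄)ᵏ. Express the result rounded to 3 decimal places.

0.660

x̄ = 17.3333
Σ(xᵢ − x̄)² = 1391.3333 ⇒ m₂ = 231.88889
Σ(xᵢ − x̄)⁴ = 1180841.1111 ⇒ m₄ = 196806.85185
m₂² = 53772.45679
g2 = m₄/m₂² − 3 = 3.65999 − 3 ≈ 0.660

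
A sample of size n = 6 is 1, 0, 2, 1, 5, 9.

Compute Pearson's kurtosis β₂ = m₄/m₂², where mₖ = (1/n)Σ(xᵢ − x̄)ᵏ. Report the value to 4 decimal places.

2.5434

x̄ = 3.0000
Σ(xᵢ − x̄)² = 58.0000 ⇒ m₂ = 9.66667
Σ(xᵢ − x̄)⁴ = 1426.0000 ⇒ m₄ = 237.66667
m₂² = 93.44444
β₂ = m₄/m₂² = 237.66667 / 93.44444 ≈ 2.5434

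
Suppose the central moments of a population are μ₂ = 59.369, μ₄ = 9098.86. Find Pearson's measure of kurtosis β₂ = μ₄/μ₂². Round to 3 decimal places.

2.581

μ₂² = 59.369² = 3524.67816
μ₄/μ₂² = 9098.86 / 3524.67816 = 2.58147
β₂ ≈ 2.581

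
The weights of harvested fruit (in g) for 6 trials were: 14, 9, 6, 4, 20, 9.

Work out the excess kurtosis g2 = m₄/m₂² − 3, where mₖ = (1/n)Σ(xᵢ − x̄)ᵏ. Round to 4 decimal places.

x̄ = 10.3333
Σ(xᵢ − x̄)² = 169.3333 ⇒ m₂ = 28.22222
Σ(xᵢ − x̄)⁴ = 10880.4444 ⇒ m₄ = 1813.40741
m₂² = 796.49383
g2 = m₄/m₂² − 3 = 2.27674 − 3 ≈ -0.7233

-0.7233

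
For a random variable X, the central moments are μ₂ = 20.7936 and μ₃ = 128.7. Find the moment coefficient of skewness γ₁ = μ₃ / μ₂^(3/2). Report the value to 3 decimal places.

1.357

σ = √μ₂ = √20.7936 = 4.56000
σ³ = μ₂^(3/2) = 94.81882
γ₁ = μ₃/σ³ = 128.7 / 94.81882 ≈ 1.357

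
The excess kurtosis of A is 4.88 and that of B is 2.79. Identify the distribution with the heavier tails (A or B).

Higher excess kurtosis ⇒ heavier tails relative to the normal distribution.
4.88 vs 2.79: the larger is 4.88, so A has heavier tails.

A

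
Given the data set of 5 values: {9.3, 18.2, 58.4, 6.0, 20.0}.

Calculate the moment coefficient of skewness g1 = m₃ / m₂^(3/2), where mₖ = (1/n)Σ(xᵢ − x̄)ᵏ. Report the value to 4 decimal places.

x̄ = (9.3 + 18.2 + 58.4 + 6.0 + 20.0) / 5 = 22.3800
deviations (xᵢ − x̄): -13.0800, -4.1800, 36.0200, -16.3800, -2.3800
Σ(xᵢ − x̄)² = 1759.9680 ⇒ m₂ = 1759.9680/5 = 351.99360
Σ(xᵢ − x̄)³ = 40014.6511 ⇒ m₃ = 40014.6511/5 = 8002.93022
m₂^(3/2) = 351.99360^(1.5) = 6603.92528
g1 = m₃ / m₂^(3/2) = 8002.93022 / 6603.92528 ≈ 1.2118

1.2118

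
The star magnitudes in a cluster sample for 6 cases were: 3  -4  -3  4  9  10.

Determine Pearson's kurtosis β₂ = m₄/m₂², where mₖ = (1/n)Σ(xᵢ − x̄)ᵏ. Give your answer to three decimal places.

1.526

x̄ = 3.1667
Σ(xᵢ − x̄)² = 170.8333 ⇒ m₂ = 28.47222
Σ(xᵢ − x̄)⁴ = 7422.8194 ⇒ m₄ = 1237.13657
m₂² = 810.66744
β₂ = m₄/m₂² = 1237.13657 / 810.66744 ≈ 1.526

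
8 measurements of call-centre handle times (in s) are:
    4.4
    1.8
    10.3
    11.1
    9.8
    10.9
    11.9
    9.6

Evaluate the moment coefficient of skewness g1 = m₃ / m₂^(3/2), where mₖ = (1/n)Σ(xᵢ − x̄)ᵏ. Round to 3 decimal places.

x̄ = (4.4 + 1.8 + 10.3 + 11.1 + 9.8 + 10.9 + 11.9 + 9.6) / 8 = 8.7250
deviations (xᵢ − x̄): -4.3250, -6.9250, 1.5750, 2.3750, 1.0750, 2.1750, 3.1750, 0.8750
Σ(xᵢ − x̄)² = 91.5150 ⇒ m₂ = 91.5150/8 = 11.43938
Σ(xᵢ − x̄)³ = -351.4837 ⇒ m₃ = -351.4837/8 = -43.93547
m₂^(3/2) = 11.43938^(1.5) = 38.69042
g1 = m₃ / m₂^(3/2) = -43.93547 / 38.69042 ≈ -1.136

-1.136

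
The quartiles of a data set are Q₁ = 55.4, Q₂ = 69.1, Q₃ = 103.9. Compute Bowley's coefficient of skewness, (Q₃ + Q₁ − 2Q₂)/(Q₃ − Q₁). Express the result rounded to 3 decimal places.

numerator: Q₃ + Q₁ − 2Q₂ = 103.9 + 55.4 − 2×69.1 = 21.1000
denominator: Q₃ − Q₁ = 103.9 − 55.4 = 48.5000
Bowley skewness = 21.1000 / 48.5000 ≈ 0.435

0.435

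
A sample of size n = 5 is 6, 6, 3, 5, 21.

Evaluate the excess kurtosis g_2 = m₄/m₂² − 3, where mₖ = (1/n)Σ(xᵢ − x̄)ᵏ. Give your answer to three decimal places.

0.120

x̄ = 8.2000
Σ(xᵢ − x̄)² = 210.8000 ⇒ m₂ = 42.16000
Σ(xᵢ − x̄)⁴ = 27726.4160 ⇒ m₄ = 5545.28320
m₂² = 1777.46560
g_2 = m₄/m₂² − 3 = 3.11977 − 3 ≈ 0.120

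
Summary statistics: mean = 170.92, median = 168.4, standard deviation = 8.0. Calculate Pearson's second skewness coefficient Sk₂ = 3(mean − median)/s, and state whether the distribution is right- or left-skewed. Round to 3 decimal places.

Sk₂ = 3(170.92 − 168.4) / 8.0 = 3 × 2.5200 / 8.0
    = 7.5600 / 8.0 ≈ 0.945
Sk₂ > 0 ⇒ mean > median ⇒ right-skewed (positive skew).

0.945, right-skewed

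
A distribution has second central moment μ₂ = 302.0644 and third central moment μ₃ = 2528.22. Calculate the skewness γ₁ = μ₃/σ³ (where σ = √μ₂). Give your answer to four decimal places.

0.4816

σ = √μ₂ = √302.0644 = 17.38000
σ³ = μ₂^(3/2) = 5249.87927
γ₁ = μ₃/σ³ = 2528.22 / 5249.87927 ≈ 0.4816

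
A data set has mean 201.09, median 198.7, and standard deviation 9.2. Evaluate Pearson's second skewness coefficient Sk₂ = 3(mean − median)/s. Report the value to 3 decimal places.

0.779

Sk₂ = 3(201.09 − 198.7) / 9.2 = 3 × 2.3900 / 9.2
    = 7.1700 / 9.2 ≈ 0.779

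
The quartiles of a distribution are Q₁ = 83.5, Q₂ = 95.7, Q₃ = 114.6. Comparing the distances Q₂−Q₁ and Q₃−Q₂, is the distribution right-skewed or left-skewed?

Q₂ − Q₁ = 12.2;  Q₃ − Q₂ = 18.9
Q₃ − Q₂ > Q₂ − Q₁ ⇒ the upper half is more spread out ⇒ right-skewed.

right-skewed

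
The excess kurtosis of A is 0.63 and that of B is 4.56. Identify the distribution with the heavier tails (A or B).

Higher excess kurtosis ⇒ heavier tails relative to the normal distribution.
0.63 vs 4.56: the larger is 4.56, so B has heavier tails.

B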